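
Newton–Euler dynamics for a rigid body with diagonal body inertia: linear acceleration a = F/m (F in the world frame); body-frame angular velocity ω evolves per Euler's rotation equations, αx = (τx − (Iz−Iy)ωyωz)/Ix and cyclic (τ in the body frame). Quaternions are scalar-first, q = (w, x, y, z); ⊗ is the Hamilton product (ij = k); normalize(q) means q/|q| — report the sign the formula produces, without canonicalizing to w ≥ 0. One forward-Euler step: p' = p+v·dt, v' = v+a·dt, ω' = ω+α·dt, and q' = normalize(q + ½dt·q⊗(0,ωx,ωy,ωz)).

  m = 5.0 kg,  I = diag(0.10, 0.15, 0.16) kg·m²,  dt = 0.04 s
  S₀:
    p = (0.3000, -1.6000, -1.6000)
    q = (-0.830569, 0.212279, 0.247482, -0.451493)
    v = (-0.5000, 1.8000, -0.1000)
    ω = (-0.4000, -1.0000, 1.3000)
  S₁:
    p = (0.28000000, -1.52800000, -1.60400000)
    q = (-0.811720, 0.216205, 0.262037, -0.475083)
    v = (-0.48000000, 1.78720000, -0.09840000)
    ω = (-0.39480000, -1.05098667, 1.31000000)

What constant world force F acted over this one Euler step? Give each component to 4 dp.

v₁ − v₀ = (0.02000000, -0.01280000, 0.00160000)
m·(v₁−v₀)/dt = (2.5000, -1.6000, 0.2000)

F = (2.5000, -1.6000, 0.2000)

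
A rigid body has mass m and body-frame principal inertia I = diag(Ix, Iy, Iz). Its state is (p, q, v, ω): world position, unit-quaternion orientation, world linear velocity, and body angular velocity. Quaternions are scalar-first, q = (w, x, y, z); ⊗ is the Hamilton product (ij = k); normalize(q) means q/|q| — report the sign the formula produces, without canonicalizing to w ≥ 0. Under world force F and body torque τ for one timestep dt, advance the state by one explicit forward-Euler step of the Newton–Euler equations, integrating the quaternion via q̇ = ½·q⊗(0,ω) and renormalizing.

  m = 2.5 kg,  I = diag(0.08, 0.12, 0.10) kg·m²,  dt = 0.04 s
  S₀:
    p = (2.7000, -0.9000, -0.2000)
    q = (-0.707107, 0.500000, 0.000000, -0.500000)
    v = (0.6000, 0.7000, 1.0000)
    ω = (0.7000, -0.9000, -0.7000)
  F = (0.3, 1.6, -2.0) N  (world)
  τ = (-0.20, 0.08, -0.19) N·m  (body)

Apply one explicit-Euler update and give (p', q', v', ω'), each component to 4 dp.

p' = (2.7240, -0.8720, -0.1600)
q' = (-0.7208, 0.4809, 0.0127, -0.4989)
v' = (0.6048, 0.7256, 0.9680)
ω' = (0.6063, -0.8766, -0.7659)

new position p' = (2.7240, -0.8720, -0.1600)
v' = v + a·dt = (0.6048, 0.7256, 0.9680)
precession coupling ω×(Iω) = (-0.0126, 0.0098, -0.0252)
angular accel α = (-2.3425, 0.5850, -1.6480)
ω + α·dt = (0.6063, -0.8766, -0.7659)
Hamilton product q⊗(0,ω) = (-0.7000000, -0.9449749, 0.6363963, 0.0449749)
updated quaternion q' = (-0.7208, 0.4809, 0.0127, -0.4989)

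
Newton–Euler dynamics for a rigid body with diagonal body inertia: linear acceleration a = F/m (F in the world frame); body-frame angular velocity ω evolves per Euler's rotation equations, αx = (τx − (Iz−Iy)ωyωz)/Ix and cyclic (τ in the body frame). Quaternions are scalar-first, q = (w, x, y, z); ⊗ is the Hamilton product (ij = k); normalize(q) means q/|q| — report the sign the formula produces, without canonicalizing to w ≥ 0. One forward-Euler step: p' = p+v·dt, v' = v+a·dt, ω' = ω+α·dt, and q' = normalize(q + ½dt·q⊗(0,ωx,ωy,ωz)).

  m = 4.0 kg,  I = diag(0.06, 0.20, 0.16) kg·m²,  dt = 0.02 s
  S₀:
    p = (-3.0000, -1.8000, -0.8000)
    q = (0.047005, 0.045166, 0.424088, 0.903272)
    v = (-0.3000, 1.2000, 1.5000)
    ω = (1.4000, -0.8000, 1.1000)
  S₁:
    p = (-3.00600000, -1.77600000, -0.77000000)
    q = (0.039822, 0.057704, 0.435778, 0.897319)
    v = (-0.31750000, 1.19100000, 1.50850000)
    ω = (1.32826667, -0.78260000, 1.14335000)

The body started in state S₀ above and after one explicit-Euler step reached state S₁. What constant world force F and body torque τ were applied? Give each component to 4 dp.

F = (-3.5000, -1.8000, 1.7000)
τ = (-0.1800, 0.0200, 0.1900)

Δω = ω₁−ω₀ = (-0.07173333, 0.01740000, 0.04335000)
gyro term ω₀×Iω₀ = (0.0352, -0.1540, -0.1568)
τ = I·(Δω/dt) + ω₀×(Iω₀) = (-0.1800, 0.0200, 0.1900)
velocity change Δv = (-0.01750000, -0.00900000, 0.00850000)
F = m·Δv/dt = (-3.5000, -1.8000, 1.7000)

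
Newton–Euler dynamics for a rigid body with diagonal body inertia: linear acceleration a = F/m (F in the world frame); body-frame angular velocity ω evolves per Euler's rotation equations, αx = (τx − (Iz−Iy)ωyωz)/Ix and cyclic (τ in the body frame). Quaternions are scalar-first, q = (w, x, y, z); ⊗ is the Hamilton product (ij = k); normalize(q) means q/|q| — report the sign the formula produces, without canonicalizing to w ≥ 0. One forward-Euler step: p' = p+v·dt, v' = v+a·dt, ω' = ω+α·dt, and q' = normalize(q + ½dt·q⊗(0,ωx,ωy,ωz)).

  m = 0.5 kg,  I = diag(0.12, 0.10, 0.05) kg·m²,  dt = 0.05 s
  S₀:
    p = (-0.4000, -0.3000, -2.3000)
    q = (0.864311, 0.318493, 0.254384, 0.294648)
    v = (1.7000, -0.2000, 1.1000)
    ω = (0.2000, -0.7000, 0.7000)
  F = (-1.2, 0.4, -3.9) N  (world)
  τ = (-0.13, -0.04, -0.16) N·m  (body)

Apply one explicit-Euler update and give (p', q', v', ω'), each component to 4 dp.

angular accel α = (-1.2875, -0.4980, -3.2560)
ω' = ω + α·dt = (0.1356, -0.7249, 0.5372)
q⊗(0,ω) = (-0.0918834, 0.5571846, -0.7690332, 0.3311958)
q' = normalize(q + ½dt·q⊗(0,ω)) = (0.8617, 0.3323, 0.2351, 0.3028)
a = F/m = (-2.4000, 0.8000, -7.8000)
new position p' = (-0.3150, -0.3100, -2.2450)
new velocity v' = (1.5800, -0.1600, 0.7100)

p' = (-0.3150, -0.3100, -2.2450)
q' = (0.8617, 0.3323, 0.2351, 0.3028)
v' = (1.5800, -0.1600, 0.7100)
ω' = (0.1356, -0.7249, 0.5372)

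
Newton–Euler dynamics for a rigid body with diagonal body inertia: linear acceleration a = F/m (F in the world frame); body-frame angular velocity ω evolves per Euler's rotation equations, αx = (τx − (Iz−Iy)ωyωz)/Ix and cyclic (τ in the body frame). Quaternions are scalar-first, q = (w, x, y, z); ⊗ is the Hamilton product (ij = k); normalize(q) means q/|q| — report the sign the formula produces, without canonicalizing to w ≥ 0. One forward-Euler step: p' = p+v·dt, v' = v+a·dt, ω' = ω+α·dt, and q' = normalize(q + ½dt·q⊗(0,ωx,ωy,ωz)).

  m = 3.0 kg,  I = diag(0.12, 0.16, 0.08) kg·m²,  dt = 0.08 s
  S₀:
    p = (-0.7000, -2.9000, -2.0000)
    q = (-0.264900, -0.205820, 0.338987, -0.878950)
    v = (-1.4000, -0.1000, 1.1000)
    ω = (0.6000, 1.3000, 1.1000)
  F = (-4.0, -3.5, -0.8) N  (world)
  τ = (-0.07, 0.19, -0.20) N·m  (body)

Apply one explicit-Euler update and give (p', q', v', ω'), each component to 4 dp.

new position p' = (-0.8120, -2.9080, -1.9120)
v + (F/m)dt = (-1.5067, -0.1933, 1.0787)
precession coupling ω×(Iω) = (-0.1144, 0.0264, 0.0312)
angular accel α = (0.3700, 1.0225, -2.8900)
new body rate ω' = (0.6296, 1.3818, 0.8688)
2q̇ = q⊗(0,ω) = (0.6496539, 1.3565807, -0.6453380, -0.7623482)
q' = normalize(q + ½dt·q⊗(0,ω)) = (-0.2383, -0.1512, 0.3124, -0.9071)

p' = (-0.8120, -2.9080, -1.9120)
q' = (-0.2383, -0.1512, 0.3124, -0.9071)
v' = (-1.5067, -0.1933, 1.0787)
ω' = (0.6296, 1.3818, 0.8688)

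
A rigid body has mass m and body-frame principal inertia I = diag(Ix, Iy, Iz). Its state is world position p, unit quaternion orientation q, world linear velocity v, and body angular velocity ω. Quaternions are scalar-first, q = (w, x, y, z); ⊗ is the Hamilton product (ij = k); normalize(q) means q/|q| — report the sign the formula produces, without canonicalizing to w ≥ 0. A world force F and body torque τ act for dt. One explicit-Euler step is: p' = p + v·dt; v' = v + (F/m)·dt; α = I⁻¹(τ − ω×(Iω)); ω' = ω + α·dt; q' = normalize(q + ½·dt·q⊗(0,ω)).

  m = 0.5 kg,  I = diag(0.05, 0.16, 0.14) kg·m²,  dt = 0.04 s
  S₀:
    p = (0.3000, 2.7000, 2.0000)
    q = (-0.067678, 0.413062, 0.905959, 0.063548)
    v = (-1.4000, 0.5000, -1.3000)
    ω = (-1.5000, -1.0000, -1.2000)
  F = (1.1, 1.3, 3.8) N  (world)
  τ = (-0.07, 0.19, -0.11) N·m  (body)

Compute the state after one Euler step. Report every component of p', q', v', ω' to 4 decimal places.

p' = (0.2440, 2.7200, 1.9480)
q' = (-0.0356, 0.3943, 0.9145, 0.0840)
v' = (-1.3120, 0.6040, -0.9960)
ω' = (-1.5368, -0.9120, -1.2786)

linear accel F/m = (2.2000, 2.6000, 7.6000)
p + v·dt = (0.2440, 2.7200, 1.9480)
new velocity v' = (-1.3120, 0.6040, -0.9960)
(τ − ω×Iω)/I = (-0.9200, 2.2000, -1.9643)
ω' = ω + α·dt = (-1.5368, -0.9120, -1.2786)
Hamilton product q⊗(0,ω) = (1.6018096, -0.9220858, 0.4680304, 1.0270901)
q' = normalize(q + ½dt·q⊗(0,ω)) = (-0.0356, 0.3943, 0.9145, 0.0840)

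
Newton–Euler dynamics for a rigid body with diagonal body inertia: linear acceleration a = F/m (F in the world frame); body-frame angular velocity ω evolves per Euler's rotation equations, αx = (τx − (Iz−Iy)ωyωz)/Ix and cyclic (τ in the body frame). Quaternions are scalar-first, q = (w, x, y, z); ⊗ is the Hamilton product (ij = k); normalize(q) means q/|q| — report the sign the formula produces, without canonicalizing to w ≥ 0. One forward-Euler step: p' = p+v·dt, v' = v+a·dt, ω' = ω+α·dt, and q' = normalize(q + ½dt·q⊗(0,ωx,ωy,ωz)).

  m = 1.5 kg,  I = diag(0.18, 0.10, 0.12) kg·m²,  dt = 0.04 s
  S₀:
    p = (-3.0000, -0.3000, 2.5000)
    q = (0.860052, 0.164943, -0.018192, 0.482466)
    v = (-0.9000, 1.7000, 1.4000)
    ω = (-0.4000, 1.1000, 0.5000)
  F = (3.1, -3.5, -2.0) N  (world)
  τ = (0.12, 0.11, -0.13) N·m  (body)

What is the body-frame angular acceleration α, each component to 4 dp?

α = (0.6056, 1.2200, -1.3767)

ω×(Iω) gyroscopic = (0.0110, -0.0120, 0.0352)
α = I⁻¹(τ − ω×Iω) = (0.6056, 1.2200, -1.3767)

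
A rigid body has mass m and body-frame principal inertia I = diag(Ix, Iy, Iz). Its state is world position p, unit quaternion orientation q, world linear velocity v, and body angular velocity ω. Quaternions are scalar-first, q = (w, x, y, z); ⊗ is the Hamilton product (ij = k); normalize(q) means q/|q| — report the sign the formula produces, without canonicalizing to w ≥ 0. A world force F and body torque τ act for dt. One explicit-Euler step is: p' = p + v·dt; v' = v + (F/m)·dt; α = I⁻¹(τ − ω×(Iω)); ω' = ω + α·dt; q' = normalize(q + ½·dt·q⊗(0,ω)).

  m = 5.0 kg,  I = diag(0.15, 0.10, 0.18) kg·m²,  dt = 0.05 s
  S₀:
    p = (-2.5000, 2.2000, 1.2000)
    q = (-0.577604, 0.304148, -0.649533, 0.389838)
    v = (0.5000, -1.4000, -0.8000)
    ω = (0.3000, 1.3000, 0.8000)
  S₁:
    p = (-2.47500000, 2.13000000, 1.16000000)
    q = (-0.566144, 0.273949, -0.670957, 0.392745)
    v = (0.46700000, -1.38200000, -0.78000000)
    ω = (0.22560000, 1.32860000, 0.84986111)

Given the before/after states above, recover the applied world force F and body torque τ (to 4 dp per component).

F = (-3.3000, 1.8000, 2.0000)
τ = (-0.1400, 0.0500, 0.1600)

velocity change Δv = (-0.03300000, 0.01800000, 0.02000000)
m·(v₁−v₀)/dt = (-3.3000, 1.8000, 2.0000)
ω₁ − ω₀ = (-0.07440000, 0.02860000, 0.04986111)
precession coupling = (0.0832, -0.0072, -0.0195)
I·α + gyro = (-0.1400, 0.0500, 0.1600)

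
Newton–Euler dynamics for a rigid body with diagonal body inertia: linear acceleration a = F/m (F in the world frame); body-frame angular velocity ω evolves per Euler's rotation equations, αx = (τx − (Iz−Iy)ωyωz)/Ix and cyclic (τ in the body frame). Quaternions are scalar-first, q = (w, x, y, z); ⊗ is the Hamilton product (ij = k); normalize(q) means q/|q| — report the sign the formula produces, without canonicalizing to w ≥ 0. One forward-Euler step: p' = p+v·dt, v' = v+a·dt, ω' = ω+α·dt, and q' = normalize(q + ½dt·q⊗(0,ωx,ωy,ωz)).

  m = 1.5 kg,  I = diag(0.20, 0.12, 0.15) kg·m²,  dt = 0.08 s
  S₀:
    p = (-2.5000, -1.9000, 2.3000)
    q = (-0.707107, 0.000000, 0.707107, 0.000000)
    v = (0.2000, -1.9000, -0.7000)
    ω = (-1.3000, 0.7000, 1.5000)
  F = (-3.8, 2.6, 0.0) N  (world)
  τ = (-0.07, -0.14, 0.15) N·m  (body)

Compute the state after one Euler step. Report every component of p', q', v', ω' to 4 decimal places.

p' = (-2.4840, -2.0520, 2.2440)
q' = (-0.7243, 0.0789, 0.6849, -0.0056)
v' = (-0.0027, -1.7613, -0.7000)
ω' = (-1.3406, 0.6717, 1.5412)

gyro term ω×Iω = (0.0315, -0.0975, 0.0728)
(τ − ω×Iω)/I = (-0.5075, -0.3542, 0.5147)
ω' = ω + α·dt = (-1.3406, 0.6717, 1.5412)
Hamilton product q⊗(0,ω) = (-0.4949749, 1.9798996, -0.4949749, -0.1414214)
q' = normalize(q + ½dt·q⊗(0,ω)) = (-0.7243, 0.0789, 0.6849, -0.0056)
a = F/m = (-2.5333, 1.7333, 0.0000)
p + v·dt = (-2.4840, -2.0520, 2.2440)
new velocity v' = (-0.0027, -1.7613, -0.7000)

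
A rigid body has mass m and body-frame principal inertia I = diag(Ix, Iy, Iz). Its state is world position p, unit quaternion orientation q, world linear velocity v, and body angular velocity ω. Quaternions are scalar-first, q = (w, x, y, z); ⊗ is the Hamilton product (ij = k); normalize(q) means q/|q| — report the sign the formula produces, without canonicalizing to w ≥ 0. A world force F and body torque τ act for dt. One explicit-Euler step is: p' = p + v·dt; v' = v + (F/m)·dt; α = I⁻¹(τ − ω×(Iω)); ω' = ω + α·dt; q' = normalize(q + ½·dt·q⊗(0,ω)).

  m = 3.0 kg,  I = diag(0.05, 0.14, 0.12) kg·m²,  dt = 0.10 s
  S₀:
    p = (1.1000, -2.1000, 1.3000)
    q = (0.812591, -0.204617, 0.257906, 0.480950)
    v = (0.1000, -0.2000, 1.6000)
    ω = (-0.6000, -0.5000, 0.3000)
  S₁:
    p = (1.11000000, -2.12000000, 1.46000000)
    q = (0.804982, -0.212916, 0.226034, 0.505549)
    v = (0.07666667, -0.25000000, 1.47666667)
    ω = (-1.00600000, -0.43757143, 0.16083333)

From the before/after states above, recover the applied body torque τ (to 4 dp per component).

Δω = ω₁−ω₀ = (-0.40600000, 0.06242857, -0.13916667)
I·α + gyro = (-0.2000, 0.1000, -0.1400)

τ = (-0.2000, 0.1000, -0.1400)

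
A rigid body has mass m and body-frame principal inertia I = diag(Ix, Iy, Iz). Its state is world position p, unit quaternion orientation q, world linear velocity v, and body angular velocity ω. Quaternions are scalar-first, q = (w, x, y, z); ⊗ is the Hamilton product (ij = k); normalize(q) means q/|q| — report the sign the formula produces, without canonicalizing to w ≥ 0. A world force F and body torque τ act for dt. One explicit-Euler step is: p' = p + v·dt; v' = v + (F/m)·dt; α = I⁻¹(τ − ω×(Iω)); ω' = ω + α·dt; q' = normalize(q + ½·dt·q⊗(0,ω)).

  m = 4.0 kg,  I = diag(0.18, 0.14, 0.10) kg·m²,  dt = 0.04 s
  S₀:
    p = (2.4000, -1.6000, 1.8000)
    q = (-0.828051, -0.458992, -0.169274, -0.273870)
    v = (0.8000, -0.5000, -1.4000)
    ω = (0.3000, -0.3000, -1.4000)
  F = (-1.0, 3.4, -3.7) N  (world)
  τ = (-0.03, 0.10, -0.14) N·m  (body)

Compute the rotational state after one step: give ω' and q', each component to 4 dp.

ω' = (0.2971, -0.2618, -1.4574)
q' = (-0.8336, -0.4607, -0.1787, -0.2468)

gyro term ω×Iω = (-0.0168, -0.0336, 0.0036)
(τ − ω×Iω)/I = (-0.0733, 0.9543, -1.4360)
new body rate ω' = (0.2971, -0.2618, -1.4574)
Hamilton product q⊗(0,ω) = (-0.2965026, -0.0935927, -0.4763345, 1.3477512)
q' = normalize(q + ½dt·q⊗(0,ω)) = (-0.8336, -0.4607, -0.1787, -0.2468)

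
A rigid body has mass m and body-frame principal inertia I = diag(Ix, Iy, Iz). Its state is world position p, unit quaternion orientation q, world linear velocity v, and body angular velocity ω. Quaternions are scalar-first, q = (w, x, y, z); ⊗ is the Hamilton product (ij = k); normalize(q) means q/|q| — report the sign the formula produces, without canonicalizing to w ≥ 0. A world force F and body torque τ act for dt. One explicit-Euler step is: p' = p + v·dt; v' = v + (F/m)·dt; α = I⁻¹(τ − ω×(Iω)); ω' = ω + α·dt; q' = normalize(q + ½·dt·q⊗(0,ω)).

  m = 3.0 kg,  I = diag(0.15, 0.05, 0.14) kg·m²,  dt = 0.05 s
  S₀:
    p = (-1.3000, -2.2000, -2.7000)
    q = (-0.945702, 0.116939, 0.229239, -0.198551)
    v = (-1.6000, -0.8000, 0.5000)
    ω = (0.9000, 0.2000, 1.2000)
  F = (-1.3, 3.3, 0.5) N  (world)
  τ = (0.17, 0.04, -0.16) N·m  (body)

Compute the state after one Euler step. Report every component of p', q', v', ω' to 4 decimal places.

p' = (-1.3800, -2.2400, -2.6750)
q' = (-0.9428, 0.1035, 0.2164, -0.2313)
v' = (-1.6217, -0.7450, 0.5083)
ω' = (0.9495, 0.2292, 1.1493)

a = F/m = (-0.4333, 1.1000, 0.1667)
p' = p + v·dt = (-1.3800, -2.2400, -2.6750)
new velocity v' = (-1.6217, -0.7450, 0.5083)
ω×(Iω) gyroscopic = (0.0216, 0.0108, -0.0180)
α = I⁻¹(τ − ω×Iω) = (0.9893, 0.5840, -1.0143)
new body rate ω' = (0.9495, 0.2292, 1.1493)
2q̇ = q⊗(0,ω) = (0.0871683, -0.5363348, -0.5081631, -1.3177697)
q + ½dt·q⊗(0,ω), renormalized = (-0.9428, 0.1035, 0.2164, -0.2313)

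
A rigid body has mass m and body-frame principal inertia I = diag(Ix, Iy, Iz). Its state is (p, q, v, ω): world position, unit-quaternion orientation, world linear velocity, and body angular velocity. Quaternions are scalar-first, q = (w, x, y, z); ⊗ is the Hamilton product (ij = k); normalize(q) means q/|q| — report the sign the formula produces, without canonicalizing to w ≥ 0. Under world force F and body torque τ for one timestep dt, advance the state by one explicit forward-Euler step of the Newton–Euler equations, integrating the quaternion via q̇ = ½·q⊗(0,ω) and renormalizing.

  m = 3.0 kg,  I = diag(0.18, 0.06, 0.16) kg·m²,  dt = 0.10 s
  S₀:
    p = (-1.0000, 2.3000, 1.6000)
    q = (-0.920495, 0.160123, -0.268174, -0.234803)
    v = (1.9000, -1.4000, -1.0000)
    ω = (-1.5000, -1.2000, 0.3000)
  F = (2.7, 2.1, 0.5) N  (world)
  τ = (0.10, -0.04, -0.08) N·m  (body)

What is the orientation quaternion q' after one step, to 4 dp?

Hamilton product q⊗(0,ω) = (-0.0111834, 1.0185267, 1.4087616, -0.8705571)
q + ½dt·q⊗(0,ω), renormalized = (-0.9167, 0.2101, -0.1968, -0.2770)

q' = (-0.9167, 0.2101, -0.1968, -0.2770)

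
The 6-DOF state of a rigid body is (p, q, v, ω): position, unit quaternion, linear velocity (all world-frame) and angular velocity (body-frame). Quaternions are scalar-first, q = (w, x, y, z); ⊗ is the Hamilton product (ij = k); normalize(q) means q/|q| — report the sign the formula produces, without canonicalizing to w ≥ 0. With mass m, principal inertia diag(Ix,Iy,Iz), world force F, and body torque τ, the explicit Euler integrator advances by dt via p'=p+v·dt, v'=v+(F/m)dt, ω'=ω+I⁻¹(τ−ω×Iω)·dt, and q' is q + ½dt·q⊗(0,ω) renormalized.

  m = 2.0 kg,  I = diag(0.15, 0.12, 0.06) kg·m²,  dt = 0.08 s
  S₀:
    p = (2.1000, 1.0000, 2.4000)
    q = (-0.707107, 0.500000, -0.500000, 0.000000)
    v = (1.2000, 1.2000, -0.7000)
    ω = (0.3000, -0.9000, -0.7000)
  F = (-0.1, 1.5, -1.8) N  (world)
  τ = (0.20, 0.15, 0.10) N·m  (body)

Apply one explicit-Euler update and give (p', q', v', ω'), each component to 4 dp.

p' = (2.1960, 1.0960, 2.3440)
q' = (-0.7303, 0.5050, -0.4600, 0.0078)
v' = (1.1960, 1.2600, -0.7720)
ω' = (0.4268, -0.7874, -0.5775)

a = (-0.0500, 0.7500, -0.9000)
new position p' = (2.1960, 1.0960, 2.3440)
v' = v + a·dt = (1.1960, 1.2600, -0.7720)
ω×(Iω) gyroscopic = (-0.0378, -0.0189, 0.0081)
α = I⁻¹(τ − ω×Iω) = (1.5853, 1.4075, 1.5317)
ω' = ω + α·dt = (0.4268, -0.7874, -0.5775)
2q̇ = q⊗(0,ω) = (-0.6000000, 0.1378679, 0.9863963, 0.1949749)
updated quaternion q' = (-0.7303, 0.5050, -0.4600, 0.0078)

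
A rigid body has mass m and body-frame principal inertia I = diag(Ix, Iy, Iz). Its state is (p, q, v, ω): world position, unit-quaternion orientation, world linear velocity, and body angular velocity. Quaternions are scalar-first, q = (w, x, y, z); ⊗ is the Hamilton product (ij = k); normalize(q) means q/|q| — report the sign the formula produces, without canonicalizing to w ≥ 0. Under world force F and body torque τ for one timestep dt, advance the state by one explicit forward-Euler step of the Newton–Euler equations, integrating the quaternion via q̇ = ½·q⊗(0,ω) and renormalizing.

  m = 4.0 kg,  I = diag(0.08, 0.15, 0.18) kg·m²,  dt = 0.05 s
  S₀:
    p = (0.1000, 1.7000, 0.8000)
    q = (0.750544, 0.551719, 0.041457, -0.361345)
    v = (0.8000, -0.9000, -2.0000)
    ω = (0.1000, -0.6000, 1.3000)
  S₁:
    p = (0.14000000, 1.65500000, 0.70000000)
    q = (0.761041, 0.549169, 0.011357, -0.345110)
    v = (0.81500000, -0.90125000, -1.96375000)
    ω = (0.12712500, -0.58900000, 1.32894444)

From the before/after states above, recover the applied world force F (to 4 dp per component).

velocity change Δv = (0.01500000, -0.00125000, 0.03625000)
F = m·Δv/dt = (1.2000, -0.1000, 2.9000)

F = (1.2000, -0.1000, 2.9000)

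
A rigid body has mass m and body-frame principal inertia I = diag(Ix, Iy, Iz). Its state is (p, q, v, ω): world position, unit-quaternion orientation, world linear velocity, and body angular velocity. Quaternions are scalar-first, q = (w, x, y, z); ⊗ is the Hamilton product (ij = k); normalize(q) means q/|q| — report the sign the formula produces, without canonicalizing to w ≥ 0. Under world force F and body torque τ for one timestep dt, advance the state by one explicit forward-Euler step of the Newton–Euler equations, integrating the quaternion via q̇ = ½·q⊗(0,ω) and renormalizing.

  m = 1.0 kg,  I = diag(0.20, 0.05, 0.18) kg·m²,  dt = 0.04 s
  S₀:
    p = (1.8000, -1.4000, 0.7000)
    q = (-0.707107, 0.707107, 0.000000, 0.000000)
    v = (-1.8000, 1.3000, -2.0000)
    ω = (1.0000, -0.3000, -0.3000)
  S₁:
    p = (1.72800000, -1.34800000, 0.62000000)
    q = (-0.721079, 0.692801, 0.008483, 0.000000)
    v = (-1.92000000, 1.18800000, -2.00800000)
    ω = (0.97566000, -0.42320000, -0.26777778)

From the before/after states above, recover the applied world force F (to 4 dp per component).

velocity change Δv = (-0.12000000, -0.11200000, -0.00800000)
F = m·Δv/dt = (-3.0000, -2.8000, -0.2000)

F = (-3.0000, -2.8000, -0.2000)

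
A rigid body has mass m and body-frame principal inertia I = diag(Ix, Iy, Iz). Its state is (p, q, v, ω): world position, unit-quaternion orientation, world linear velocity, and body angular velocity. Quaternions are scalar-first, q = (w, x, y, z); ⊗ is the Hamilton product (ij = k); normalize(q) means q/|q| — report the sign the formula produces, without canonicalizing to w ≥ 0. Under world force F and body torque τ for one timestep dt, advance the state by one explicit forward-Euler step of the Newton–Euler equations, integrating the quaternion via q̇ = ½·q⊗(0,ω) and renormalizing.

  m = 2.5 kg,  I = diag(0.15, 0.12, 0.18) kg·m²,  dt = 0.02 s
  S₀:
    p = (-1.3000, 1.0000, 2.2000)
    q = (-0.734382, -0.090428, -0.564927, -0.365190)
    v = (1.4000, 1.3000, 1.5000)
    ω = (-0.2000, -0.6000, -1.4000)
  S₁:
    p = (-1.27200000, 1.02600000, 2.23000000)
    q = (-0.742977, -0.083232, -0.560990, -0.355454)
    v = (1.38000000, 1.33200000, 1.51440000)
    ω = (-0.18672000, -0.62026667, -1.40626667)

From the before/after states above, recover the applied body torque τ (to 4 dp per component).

rate change Δω = (0.01328000, -0.02026667, -0.00626667)
I·α + gyro = (0.1500, -0.1300, -0.0600)

τ = (0.1500, -0.1300, -0.0600)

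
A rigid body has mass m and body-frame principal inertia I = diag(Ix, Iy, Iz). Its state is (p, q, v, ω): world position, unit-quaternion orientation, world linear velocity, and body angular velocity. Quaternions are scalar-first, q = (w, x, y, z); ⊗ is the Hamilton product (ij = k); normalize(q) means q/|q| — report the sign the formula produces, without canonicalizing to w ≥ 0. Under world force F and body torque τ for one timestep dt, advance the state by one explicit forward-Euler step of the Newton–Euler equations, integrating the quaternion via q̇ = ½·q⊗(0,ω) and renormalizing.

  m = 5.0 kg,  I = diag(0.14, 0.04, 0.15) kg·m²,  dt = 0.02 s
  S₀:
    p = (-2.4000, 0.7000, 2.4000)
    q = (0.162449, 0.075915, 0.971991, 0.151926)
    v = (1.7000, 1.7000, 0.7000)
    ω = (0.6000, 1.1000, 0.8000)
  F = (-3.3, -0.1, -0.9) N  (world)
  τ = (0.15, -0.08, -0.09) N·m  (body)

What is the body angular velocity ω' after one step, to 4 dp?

ω' = (0.6076, 1.0624, 0.7968)

precession coupling ω×(Iω) = (0.0968, -0.0048, -0.0660)
(τ − ω×Iω)/I = (0.3800, -1.8800, -0.1600)
new body rate ω' = (0.6076, 1.0624, 0.7968)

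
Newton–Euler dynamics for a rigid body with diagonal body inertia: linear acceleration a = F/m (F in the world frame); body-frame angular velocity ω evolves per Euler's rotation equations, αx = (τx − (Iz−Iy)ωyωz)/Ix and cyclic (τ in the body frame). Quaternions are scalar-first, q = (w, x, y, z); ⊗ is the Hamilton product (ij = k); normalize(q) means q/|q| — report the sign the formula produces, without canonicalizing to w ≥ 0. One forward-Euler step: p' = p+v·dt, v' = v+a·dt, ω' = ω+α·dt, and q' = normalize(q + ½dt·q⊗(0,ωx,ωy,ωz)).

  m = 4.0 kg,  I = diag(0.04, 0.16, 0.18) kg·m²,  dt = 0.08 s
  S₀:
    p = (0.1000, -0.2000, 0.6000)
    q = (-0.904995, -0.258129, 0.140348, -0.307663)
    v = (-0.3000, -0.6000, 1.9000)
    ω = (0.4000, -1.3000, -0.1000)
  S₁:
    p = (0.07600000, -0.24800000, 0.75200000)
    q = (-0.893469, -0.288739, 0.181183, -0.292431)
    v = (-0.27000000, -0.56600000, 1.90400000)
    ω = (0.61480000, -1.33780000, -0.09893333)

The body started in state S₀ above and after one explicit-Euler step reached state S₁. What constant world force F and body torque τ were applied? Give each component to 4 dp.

Δω = ω₁−ω₀ = (0.21480000, -0.03780000, 0.00106667)
applied torque τ = (0.1100, -0.0700, -0.0600)
Δv = v₁−v₀ = (0.03000000, 0.03400000, 0.00400000)
m·(v₁−v₀)/dt = (1.5000, 1.7000, 0.2000)

F = (1.5000, 1.7000, 0.2000)
τ = (0.1100, -0.0700, -0.0600)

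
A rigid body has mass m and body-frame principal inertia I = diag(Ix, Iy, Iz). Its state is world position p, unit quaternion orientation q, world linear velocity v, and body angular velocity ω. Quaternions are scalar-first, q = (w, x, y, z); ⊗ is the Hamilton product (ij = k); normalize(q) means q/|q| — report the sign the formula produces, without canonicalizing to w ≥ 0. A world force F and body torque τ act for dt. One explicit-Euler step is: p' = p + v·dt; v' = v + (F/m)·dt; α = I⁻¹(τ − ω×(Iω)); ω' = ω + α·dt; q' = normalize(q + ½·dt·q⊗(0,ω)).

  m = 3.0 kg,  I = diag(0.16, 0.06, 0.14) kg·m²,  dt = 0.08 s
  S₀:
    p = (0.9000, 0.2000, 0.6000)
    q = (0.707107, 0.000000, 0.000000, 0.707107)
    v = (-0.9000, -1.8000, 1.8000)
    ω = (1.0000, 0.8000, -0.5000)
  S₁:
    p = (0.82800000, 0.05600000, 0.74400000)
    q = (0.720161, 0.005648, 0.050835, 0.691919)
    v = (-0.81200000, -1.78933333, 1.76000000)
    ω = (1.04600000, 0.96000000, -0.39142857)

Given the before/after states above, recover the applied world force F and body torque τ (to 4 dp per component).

F = (3.3000, 0.4000, -1.5000)
τ = (0.0600, 0.1100, 0.1100)

Δω = ω₁−ω₀ = (0.04600000, 0.16000000, 0.10857143)
applied torque τ = (0.0600, 0.1100, 0.1100)
v₁ − v₀ = (0.08800000, 0.01066667, -0.04000000)
applied force F = (3.3000, 0.4000, -1.5000)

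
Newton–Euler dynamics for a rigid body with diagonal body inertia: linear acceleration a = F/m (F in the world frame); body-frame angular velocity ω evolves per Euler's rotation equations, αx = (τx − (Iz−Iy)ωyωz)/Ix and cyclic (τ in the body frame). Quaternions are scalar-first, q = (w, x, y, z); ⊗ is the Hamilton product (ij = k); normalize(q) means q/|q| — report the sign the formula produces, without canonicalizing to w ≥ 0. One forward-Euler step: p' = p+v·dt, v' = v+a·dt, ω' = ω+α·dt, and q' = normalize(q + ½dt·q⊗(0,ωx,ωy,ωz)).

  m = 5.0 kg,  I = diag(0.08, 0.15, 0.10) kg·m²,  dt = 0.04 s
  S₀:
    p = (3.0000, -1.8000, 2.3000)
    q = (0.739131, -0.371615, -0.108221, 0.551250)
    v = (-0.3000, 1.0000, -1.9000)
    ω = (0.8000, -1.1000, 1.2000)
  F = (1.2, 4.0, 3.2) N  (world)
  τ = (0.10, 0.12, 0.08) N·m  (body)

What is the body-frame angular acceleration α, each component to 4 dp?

precession coupling ω×(Iω) = (0.0660, -0.0192, -0.0616)
(τ − ω×Iω)/I = (0.4250, 0.9280, 1.4160)

α = (0.4250, 0.9280, 1.4160)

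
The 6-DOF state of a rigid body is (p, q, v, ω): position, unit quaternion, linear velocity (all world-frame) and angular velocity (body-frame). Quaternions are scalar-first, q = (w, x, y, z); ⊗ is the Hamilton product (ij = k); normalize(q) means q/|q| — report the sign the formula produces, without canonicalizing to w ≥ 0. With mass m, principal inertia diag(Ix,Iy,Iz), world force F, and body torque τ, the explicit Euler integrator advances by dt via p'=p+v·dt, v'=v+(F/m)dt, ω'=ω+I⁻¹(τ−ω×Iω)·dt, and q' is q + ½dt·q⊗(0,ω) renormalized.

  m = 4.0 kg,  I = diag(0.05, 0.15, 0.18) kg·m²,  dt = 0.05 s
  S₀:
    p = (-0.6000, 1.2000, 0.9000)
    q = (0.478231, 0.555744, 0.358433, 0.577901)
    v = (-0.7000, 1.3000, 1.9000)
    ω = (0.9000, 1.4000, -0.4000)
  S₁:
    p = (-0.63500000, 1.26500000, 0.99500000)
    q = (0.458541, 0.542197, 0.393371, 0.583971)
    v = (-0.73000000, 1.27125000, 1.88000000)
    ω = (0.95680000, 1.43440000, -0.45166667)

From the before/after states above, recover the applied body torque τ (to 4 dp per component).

τ = (0.0400, 0.1500, -0.0600)

Δω = ω₁−ω₀ = (0.05680000, 0.03440000, -0.05166667)
ω₀×(Iω₀) = (-0.0168, 0.0468, 0.1260)
I·α + gyro = (0.0400, 0.1500, -0.0600)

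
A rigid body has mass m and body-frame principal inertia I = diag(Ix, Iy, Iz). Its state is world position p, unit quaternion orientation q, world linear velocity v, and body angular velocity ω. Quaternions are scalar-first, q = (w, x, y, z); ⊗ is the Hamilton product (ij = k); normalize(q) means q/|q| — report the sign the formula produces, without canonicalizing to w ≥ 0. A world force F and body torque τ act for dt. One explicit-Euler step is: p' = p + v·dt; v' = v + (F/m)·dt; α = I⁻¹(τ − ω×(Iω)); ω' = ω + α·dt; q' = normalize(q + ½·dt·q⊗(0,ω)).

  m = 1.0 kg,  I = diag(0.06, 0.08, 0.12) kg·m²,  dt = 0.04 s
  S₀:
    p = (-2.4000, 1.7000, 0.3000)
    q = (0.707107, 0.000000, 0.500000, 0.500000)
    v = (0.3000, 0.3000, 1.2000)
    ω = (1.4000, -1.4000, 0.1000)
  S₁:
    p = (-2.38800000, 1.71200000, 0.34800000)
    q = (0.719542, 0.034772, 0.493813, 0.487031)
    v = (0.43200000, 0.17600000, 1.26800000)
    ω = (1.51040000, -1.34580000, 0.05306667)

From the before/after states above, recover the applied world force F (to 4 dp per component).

F = (3.3000, -3.1000, 1.7000)

velocity change Δv = (0.13200000, -0.12400000, 0.06800000)
applied force F = (3.3000, -3.1000, 1.7000)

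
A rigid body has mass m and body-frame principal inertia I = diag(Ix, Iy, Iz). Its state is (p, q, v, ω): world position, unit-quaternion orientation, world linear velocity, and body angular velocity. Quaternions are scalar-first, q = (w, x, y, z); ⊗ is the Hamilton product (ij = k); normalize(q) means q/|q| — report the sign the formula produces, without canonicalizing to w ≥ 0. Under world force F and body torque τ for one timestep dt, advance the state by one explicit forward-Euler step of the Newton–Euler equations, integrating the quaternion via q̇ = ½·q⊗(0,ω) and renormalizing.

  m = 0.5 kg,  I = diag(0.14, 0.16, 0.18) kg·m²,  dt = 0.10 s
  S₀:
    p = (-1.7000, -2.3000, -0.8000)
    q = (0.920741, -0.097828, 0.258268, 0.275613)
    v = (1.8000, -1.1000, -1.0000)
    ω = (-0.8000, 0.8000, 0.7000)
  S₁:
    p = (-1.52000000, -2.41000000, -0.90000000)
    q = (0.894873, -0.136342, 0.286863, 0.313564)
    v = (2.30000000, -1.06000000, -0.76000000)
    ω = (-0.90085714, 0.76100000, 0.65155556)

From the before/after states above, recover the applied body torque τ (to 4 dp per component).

τ = (-0.1300, -0.0400, -0.1000)

ω₁ − ω₀ = (-0.10085714, -0.03900000, -0.04844444)
gyro term ω₀×Iω₀ = (0.0112, 0.0224, -0.0128)
τ = I·(Δω/dt) + ω₀×(Iω₀) = (-0.1300, -0.0400, -0.1000)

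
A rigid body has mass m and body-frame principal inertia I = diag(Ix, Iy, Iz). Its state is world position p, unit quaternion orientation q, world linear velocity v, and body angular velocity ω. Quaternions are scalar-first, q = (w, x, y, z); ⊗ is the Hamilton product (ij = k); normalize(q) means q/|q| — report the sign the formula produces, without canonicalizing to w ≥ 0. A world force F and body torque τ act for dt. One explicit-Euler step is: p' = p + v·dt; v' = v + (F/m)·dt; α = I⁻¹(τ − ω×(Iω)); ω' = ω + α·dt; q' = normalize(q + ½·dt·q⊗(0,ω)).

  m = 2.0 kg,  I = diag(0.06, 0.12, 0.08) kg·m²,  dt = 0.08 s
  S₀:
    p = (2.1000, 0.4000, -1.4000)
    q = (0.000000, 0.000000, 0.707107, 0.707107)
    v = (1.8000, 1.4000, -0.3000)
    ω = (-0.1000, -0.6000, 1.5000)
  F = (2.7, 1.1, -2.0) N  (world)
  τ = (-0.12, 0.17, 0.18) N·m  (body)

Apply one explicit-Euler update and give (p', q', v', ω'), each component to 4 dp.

new position p' = (2.2440, 0.5120, -1.4240)
new velocity v' = (1.9080, 1.4440, -0.3800)
gyro term ω×Iω = (0.0360, 0.0030, 0.0036)
(τ − ω×Iω)/I = (-2.6000, 1.3917, 2.2050)
ω + α·dt = (-0.3080, -0.4887, 1.6764)
q⊗(0,ω) = (-0.6363963, 1.4849247, -0.0707107, 0.0707107)
q + ½dt·q⊗(0,ω), renormalized = (-0.0254, 0.0593, 0.7028, 0.7085)

p' = (2.2440, 0.5120, -1.4240)
q' = (-0.0254, 0.0593, 0.7028, 0.7085)
v' = (1.9080, 1.4440, -0.3800)
ω' = (-0.3080, -0.4887, 1.6764)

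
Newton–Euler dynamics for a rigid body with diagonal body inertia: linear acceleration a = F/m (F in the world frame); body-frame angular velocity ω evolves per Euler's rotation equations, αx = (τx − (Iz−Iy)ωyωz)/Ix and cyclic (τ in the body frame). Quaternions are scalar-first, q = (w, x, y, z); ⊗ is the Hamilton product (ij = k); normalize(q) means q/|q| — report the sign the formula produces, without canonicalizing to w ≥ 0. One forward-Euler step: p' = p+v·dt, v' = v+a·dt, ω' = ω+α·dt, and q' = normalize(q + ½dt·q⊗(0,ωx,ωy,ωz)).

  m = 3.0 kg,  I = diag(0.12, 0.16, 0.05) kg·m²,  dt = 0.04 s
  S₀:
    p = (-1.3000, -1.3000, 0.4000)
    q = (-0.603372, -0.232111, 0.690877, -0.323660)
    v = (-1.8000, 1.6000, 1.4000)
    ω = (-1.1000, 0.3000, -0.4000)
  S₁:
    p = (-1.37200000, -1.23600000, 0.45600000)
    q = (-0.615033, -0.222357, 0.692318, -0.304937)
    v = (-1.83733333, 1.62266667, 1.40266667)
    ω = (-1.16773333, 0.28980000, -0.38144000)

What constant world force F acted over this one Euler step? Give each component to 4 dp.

F = (-2.8000, 1.7000, 0.2000)

v₁ − v₀ = (-0.03733333, 0.02266667, 0.00266667)
applied force F = (-2.8000, 1.7000, 0.2000)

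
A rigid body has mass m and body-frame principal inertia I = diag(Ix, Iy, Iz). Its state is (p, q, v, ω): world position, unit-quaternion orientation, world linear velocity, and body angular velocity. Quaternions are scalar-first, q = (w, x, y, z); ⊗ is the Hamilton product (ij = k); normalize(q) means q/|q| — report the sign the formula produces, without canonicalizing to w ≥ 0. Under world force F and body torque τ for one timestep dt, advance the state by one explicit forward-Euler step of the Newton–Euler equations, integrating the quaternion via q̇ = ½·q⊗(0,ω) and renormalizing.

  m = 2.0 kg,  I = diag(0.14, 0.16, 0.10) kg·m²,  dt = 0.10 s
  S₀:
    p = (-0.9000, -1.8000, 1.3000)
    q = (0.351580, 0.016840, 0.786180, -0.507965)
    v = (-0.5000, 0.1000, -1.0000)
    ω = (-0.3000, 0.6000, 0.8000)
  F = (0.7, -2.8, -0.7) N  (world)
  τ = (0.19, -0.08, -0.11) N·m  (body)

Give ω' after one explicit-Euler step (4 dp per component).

ω' = (-0.1437, 0.5560, 0.6936)

ω×(Iω) gyroscopic = (-0.0288, -0.0096, -0.0036)
α = I⁻¹(τ − ω×Iω) = (1.5629, -0.4400, -1.0640)
new body rate ω' = (-0.1437, 0.5560, 0.6936)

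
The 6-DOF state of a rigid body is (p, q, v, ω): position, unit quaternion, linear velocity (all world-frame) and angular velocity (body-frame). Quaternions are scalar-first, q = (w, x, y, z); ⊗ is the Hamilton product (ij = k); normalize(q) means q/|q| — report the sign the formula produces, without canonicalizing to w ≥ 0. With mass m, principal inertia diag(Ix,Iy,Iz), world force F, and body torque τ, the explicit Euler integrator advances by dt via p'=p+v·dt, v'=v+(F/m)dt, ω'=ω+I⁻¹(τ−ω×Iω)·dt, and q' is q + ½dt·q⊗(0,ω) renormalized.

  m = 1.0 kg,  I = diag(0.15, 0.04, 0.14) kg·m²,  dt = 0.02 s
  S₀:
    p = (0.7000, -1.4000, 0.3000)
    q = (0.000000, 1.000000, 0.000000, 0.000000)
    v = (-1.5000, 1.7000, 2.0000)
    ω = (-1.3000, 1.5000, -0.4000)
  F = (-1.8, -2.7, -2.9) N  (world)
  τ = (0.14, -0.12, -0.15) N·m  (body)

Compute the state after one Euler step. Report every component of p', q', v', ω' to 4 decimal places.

p' = p + v·dt = (0.6700, -1.3660, 0.3400)
new velocity v' = (-1.5360, 1.6460, 1.9420)
α = I⁻¹(τ − ω×Iω) = (1.3333, -3.1300, -2.6036)
ω + α·dt = (-1.2733, 1.4374, -0.4521)
q⊗(0,ω) = (1.3000000, 0.0000000, 0.4000000, 1.5000000)
q' = normalize(q + ½dt·q⊗(0,ω)) = (0.0130, 0.9998, 0.0040, 0.0150)

p' = (0.6700, -1.3660, 0.3400)
q' = (0.0130, 0.9998, 0.0040, 0.0150)
v' = (-1.5360, 1.6460, 1.9420)
ω' = (-1.2733, 1.4374, -0.4521)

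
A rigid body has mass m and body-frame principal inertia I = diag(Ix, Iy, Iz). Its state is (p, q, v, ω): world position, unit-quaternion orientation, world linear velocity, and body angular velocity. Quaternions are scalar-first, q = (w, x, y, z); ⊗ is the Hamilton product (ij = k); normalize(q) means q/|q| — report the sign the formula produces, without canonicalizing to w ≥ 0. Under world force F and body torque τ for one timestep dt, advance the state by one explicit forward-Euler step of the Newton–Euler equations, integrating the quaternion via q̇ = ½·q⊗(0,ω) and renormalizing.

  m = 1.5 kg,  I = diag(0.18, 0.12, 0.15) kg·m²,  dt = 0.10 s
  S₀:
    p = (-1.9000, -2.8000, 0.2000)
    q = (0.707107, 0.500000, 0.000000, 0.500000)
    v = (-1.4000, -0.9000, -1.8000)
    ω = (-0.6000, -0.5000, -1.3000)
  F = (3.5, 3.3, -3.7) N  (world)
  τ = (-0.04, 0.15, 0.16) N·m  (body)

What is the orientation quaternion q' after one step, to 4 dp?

Hamilton product q⊗(0,ω) = (0.9500000, -0.1742642, -0.0035535, -1.1692391)
updated quaternion q' = (0.7524, 0.4899, -0.0002, 0.4403)

q' = (0.7524, 0.4899, -0.0002, 0.4403)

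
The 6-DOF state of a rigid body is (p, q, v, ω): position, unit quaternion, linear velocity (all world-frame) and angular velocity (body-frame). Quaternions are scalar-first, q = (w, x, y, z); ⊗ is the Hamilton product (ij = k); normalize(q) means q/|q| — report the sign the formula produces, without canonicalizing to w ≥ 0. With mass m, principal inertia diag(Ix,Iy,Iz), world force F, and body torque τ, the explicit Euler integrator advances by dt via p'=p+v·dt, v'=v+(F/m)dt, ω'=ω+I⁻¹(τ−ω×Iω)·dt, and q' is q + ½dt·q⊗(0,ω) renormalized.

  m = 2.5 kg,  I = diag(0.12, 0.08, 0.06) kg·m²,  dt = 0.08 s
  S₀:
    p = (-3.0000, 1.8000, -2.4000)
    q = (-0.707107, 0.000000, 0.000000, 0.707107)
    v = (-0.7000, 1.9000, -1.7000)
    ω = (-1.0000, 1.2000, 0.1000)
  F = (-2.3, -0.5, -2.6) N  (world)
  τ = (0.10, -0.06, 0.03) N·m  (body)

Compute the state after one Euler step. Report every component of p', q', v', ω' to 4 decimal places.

p' = (-3.0560, 1.9520, -2.5360)
q' = (-0.7085, -0.0056, -0.0621, 0.7029)
v' = (-0.7736, 1.8840, -1.7832)
ω' = (-0.9317, 1.1460, 0.0760)

angular accel α = (0.8533, -0.6750, -0.3000)
new body rate ω' = (-0.9317, 1.1460, 0.0760)
2q̇ = q⊗(0,ω) = (-0.0707107, -0.1414214, -1.5556354, -0.0707107)
q + ½dt·q⊗(0,ω), renormalized = (-0.7085, -0.0056, -0.0621, 0.7029)
linear accel F/m = (-0.9200, -0.2000, -1.0400)
p' = p + v·dt = (-3.0560, 1.9520, -2.5360)
v' = v + a·dt = (-0.7736, 1.8840, -1.7832)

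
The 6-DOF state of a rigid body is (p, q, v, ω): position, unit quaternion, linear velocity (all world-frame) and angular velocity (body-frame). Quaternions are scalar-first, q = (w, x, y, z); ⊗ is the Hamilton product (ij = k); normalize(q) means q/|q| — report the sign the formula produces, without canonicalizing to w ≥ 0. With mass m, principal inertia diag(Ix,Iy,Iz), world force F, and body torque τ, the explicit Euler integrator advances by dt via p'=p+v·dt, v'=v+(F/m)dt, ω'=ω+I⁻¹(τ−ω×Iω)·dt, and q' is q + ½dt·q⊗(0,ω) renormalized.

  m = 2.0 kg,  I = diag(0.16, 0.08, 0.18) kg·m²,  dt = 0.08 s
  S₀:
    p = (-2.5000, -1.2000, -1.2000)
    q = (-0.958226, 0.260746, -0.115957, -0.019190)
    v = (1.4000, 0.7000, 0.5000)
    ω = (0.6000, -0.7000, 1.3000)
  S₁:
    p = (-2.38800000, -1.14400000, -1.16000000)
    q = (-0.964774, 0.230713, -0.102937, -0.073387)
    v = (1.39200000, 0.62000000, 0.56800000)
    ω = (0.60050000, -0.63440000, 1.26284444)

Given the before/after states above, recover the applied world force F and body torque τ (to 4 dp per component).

F = (-0.2000, -2.0000, 1.7000)
τ = (-0.0900, 0.0500, -0.0500)

velocity change Δv = (-0.00800000, -0.08000000, 0.06800000)
F = m·Δv/dt = (-0.2000, -2.0000, 1.7000)
ω₁ − ω₀ = (0.00050000, 0.06560000, -0.03715556)
precession coupling = (-0.0910, -0.0156, 0.0336)
I·α + gyro = (-0.0900, 0.0500, -0.0500)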